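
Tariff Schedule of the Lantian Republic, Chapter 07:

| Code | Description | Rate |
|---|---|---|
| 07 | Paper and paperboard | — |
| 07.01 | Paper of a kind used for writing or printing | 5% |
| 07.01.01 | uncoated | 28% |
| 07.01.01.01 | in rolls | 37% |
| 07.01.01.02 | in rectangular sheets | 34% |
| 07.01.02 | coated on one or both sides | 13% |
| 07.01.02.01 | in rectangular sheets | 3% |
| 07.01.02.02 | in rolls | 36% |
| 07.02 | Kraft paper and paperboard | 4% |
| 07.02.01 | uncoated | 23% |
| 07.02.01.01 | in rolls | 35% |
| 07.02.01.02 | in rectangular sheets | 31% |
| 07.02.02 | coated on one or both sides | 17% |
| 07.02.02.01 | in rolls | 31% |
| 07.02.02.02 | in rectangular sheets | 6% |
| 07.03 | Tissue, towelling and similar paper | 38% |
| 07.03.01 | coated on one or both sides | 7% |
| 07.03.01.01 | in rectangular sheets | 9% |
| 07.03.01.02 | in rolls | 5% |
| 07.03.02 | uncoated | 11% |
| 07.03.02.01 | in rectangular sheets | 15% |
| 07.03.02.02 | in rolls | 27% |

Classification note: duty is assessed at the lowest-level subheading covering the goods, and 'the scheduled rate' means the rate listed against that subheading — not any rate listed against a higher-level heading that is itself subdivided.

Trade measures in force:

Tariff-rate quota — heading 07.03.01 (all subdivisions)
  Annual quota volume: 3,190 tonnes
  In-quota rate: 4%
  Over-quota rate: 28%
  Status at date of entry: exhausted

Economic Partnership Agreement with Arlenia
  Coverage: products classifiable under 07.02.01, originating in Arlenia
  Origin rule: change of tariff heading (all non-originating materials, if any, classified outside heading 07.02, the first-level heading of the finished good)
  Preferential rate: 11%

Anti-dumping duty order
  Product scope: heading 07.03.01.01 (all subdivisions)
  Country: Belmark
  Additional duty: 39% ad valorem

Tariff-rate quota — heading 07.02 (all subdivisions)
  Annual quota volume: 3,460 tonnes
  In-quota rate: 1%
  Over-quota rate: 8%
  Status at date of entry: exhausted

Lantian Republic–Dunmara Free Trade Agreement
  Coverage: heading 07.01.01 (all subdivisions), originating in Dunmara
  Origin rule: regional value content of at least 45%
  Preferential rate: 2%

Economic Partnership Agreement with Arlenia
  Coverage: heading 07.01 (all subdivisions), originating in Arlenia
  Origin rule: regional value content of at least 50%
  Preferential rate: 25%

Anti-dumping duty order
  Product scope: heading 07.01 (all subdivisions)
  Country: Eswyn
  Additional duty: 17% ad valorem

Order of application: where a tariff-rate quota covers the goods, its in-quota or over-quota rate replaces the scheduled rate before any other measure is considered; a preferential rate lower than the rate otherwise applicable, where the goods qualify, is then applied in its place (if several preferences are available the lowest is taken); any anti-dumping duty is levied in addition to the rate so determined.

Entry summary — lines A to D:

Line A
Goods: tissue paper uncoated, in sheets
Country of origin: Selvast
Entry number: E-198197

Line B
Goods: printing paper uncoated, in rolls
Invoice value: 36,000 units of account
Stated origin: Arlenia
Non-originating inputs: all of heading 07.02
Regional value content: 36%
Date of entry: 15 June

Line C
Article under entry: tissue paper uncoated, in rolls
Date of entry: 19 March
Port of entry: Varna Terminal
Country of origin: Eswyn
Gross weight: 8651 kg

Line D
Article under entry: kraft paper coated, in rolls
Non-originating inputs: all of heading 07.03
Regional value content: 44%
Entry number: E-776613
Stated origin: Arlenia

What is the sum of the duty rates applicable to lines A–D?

87%

Line A: tissue paper → 07.03; uncoated → 07.03.02; in sheets → 07.03.02.01. Scheduled 15%. No special measure applies. → 15%.
Line B: printing paper → 07.01; uncoated → 07.01.01; in rolls → 07.01.01.01. Scheduled 37%. Arlenia agreement on 07.02.01: 07.01.01.01 not covered; Arlenia agreement on 07.01: RVC < 50%. → 37%.
Line C: tissue paper → 07.03; uncoated → 07.03.02; in rolls → 07.03.02.02. Scheduled 27%. No special measure applies. → 27%.
Line D: kraft paper → 07.02; coated → 07.02.02; in rolls → 07.02.02.01. Scheduled 31%. quota on 07.02 exhausted → over-quota 8%; Arlenia agreement on 07.02.01: 07.02.02.01 not covered; Arlenia agreement on 07.01: 07.02.02.01 not covered. → 8%.
Sum: 15% + 37% + 27% + 8% = 87%.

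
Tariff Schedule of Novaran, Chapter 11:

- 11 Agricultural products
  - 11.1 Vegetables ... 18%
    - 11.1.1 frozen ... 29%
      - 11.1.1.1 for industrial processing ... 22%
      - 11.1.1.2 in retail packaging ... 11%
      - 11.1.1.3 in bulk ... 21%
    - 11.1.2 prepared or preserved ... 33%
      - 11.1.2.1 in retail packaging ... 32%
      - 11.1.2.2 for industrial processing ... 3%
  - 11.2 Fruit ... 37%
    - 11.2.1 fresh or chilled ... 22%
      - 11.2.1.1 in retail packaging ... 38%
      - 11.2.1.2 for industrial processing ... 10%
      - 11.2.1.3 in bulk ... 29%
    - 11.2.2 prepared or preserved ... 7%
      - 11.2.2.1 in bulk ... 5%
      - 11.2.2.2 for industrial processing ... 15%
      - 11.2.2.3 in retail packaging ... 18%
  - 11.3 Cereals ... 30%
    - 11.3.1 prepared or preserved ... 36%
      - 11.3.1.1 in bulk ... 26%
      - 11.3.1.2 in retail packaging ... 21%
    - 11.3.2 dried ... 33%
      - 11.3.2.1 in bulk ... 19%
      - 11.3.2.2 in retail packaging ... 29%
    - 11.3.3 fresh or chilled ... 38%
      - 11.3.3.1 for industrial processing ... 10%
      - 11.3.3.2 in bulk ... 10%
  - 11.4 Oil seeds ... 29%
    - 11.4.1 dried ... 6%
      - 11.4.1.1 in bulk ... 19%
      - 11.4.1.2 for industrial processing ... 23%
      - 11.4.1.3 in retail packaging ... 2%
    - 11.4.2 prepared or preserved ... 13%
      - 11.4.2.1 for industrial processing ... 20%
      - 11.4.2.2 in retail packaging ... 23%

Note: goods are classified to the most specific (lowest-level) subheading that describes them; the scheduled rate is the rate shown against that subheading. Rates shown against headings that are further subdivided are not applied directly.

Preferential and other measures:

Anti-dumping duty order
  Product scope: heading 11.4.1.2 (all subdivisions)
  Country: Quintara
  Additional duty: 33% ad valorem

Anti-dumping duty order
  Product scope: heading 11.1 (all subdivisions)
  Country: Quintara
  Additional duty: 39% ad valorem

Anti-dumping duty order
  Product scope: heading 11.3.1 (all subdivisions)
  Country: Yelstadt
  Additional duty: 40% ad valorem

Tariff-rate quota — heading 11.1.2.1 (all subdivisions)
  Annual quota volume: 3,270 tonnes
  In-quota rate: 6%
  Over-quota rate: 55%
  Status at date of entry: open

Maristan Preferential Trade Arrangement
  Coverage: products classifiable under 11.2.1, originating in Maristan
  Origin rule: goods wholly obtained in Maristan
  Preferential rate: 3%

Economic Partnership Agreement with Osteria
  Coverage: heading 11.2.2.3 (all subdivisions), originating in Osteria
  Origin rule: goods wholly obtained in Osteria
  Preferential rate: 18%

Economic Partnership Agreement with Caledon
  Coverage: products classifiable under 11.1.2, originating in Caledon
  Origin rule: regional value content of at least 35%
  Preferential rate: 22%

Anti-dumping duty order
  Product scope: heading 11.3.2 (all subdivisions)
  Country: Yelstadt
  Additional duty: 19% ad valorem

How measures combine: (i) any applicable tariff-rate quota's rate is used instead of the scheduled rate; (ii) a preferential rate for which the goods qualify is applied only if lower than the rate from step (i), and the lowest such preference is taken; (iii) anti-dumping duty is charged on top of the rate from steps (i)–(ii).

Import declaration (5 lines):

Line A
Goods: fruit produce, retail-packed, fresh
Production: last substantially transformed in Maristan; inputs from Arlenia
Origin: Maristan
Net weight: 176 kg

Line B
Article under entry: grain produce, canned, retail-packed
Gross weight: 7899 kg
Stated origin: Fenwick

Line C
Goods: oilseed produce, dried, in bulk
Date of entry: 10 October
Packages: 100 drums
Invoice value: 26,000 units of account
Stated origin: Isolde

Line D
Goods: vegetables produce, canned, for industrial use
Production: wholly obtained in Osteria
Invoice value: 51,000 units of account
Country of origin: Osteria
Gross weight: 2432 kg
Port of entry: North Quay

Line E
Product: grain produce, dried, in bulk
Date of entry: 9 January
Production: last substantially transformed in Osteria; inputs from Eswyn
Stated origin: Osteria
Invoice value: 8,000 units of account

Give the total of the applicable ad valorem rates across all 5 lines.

Line A: fruit → 11.2; fresh → 11.2.1; retail-packed → 11.2.1.1. Scheduled 38%. Maristan agreement on 11.2.1: not wholly obtained. → 38%.
Line B: grain → 11.3; canned → 11.3.1; retail-packed → 11.3.1.2. Scheduled 21%. No special measure applies. → 21%.
Line C: oilseed → 11.4; dried → 11.4.1; in bulk → 11.4.1.1. Scheduled 19%. No special measure applies. → 19%.
Line D: vegetables → 11.1; canned → 11.1.2; for industrial use → 11.1.2.2. Scheduled 3%. Osteria agreement on 11.2.2.3: 11.1.2.2 not covered. → 3%.
Line E: grain → 11.3; dried → 11.3.2; in bulk → 11.3.2.1. Scheduled 19%. Osteria agreement on 11.2.2.3: 11.3.2.1 not covered. → 19%.
Sum: 38% + 21% + 19% + 3% + 19% = 100%.

100%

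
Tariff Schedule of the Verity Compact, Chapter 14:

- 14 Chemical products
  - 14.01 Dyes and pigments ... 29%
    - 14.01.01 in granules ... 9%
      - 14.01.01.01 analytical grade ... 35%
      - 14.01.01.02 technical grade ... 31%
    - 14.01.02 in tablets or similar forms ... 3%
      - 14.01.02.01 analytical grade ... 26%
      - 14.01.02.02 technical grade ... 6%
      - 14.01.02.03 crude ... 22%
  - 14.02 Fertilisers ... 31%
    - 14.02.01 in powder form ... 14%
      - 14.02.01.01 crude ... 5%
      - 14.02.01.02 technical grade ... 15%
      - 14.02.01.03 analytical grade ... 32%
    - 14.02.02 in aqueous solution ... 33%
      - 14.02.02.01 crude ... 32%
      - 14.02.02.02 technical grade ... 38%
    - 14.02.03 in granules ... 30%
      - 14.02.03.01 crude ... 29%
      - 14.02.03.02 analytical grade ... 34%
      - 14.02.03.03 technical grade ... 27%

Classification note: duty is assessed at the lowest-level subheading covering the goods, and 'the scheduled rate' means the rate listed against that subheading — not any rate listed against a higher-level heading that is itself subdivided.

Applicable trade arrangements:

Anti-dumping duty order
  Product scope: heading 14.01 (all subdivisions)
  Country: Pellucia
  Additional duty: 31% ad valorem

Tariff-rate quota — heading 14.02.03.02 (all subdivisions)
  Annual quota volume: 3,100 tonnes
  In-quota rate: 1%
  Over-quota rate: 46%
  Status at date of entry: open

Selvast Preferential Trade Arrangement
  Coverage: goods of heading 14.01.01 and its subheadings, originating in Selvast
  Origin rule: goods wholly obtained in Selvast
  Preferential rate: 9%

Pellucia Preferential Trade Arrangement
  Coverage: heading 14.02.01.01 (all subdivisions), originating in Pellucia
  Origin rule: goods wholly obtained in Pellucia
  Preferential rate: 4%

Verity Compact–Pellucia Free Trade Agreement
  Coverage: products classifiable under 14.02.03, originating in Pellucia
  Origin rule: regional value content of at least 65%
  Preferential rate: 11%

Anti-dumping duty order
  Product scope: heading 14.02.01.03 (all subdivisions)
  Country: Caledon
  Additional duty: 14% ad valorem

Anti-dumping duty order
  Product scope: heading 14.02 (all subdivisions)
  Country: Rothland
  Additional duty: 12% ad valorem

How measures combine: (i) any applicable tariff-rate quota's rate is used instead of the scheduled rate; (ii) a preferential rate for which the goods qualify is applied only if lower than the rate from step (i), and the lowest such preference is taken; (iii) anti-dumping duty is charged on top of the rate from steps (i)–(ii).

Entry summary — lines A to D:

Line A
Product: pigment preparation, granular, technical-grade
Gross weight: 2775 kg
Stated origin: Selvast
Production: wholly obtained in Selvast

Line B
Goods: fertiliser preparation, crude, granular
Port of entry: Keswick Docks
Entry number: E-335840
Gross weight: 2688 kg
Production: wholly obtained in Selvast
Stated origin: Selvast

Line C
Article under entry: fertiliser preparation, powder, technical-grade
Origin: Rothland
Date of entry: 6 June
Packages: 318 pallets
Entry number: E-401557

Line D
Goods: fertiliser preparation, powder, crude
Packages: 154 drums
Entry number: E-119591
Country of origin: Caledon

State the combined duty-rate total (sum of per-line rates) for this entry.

70%

Line A: pigment → 14.01; granular → 14.01.01; technical-grade → 14.01.01.02. Scheduled 31%. Selvast agreement on 14.01.01: wholly obtained → 9% available; preferential 9%. → 9%.
Line B: fertiliser → 14.02; granular → 14.02.03; crude → 14.02.03.01. Scheduled 29%. Selvast agreement on 14.01.01: 14.02.03.01 not covered. → 29%.
Line C: fertiliser → 14.02; powder → 14.02.01; technical-grade → 14.02.01.02. Scheduled 15%. anti-dumping (Rothland, 14.02): +12%; total 15% + 12% = 27%. → 27%.
Line D: fertiliser → 14.02; powder → 14.02.01; crude → 14.02.01.01. Scheduled 5%. No special measure applies. → 5%.
Sum: 9% + 29% + 27% + 5% = 70%.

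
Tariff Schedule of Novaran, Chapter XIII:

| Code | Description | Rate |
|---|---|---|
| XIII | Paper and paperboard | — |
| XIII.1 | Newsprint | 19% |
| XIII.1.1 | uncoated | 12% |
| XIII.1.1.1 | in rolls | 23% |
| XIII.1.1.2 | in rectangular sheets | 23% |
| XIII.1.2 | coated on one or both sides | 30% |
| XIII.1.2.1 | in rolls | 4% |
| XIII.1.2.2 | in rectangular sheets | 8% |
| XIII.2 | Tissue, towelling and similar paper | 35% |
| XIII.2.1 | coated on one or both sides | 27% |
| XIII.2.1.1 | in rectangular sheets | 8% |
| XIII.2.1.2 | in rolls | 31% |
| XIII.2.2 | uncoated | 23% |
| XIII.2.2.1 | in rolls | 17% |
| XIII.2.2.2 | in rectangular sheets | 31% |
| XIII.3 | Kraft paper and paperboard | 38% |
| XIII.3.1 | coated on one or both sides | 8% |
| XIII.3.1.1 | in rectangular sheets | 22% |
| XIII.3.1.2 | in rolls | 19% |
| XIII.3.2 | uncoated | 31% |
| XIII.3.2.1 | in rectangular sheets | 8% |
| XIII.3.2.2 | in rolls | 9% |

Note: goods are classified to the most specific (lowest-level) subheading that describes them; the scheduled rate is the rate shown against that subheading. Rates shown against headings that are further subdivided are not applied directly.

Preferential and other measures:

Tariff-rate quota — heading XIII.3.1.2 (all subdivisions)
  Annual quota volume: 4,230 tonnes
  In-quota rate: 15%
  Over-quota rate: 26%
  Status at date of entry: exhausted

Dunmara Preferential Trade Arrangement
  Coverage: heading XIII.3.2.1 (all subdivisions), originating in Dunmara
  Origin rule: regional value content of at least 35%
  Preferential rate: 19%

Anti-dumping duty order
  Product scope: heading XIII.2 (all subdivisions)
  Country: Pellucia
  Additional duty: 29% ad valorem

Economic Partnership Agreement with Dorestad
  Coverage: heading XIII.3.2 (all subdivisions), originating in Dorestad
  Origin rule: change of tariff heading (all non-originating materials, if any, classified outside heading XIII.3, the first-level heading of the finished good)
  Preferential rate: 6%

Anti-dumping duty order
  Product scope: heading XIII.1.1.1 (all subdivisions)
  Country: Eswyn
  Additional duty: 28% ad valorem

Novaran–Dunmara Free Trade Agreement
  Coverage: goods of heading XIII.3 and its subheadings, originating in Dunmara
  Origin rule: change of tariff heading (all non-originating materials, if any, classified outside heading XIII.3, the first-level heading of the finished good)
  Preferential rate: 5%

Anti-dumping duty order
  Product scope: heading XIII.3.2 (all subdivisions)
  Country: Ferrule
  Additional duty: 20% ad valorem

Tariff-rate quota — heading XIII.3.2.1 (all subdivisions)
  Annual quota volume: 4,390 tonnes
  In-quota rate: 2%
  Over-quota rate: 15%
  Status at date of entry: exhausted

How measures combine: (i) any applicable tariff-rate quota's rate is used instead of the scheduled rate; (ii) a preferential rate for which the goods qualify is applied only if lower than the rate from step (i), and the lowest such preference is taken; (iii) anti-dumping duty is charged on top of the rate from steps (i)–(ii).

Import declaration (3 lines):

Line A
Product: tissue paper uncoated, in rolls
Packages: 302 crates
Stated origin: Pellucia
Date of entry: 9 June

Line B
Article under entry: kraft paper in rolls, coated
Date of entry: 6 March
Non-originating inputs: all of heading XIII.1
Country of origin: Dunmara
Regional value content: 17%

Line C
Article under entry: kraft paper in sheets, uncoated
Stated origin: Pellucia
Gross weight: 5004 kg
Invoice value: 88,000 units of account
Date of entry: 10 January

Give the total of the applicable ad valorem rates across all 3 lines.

Line A: tissue paper → XIII.2; uncoated → XIII.2.2; in rolls → XIII.2.2.1. Scheduled 17%. anti-dumping (Pellucia, XIII.2): +29%; total 17% + 29% = 46%. → 46%.
Line B: kraft paper → XIII.3; coated → XIII.3.1; in rolls → XIII.3.1.2. Scheduled 19%. quota on XIII.3.1.2 exhausted → over-quota 26%; Dunmara agreement on XIII.3.2.1: XIII.3.1.2 not covered; Dunmara agreement on XIII.3: CTH met → 5% available; preferential 5%. → 5%.
Line C: kraft paper → XIII.3; uncoated → XIII.3.2; in sheets → XIII.3.2.1. Scheduled 8%. quota on XIII.3.2.1 exhausted → over-quota 15%. → 15%.
Sum: 46% + 5% + 15% = 66%.

66%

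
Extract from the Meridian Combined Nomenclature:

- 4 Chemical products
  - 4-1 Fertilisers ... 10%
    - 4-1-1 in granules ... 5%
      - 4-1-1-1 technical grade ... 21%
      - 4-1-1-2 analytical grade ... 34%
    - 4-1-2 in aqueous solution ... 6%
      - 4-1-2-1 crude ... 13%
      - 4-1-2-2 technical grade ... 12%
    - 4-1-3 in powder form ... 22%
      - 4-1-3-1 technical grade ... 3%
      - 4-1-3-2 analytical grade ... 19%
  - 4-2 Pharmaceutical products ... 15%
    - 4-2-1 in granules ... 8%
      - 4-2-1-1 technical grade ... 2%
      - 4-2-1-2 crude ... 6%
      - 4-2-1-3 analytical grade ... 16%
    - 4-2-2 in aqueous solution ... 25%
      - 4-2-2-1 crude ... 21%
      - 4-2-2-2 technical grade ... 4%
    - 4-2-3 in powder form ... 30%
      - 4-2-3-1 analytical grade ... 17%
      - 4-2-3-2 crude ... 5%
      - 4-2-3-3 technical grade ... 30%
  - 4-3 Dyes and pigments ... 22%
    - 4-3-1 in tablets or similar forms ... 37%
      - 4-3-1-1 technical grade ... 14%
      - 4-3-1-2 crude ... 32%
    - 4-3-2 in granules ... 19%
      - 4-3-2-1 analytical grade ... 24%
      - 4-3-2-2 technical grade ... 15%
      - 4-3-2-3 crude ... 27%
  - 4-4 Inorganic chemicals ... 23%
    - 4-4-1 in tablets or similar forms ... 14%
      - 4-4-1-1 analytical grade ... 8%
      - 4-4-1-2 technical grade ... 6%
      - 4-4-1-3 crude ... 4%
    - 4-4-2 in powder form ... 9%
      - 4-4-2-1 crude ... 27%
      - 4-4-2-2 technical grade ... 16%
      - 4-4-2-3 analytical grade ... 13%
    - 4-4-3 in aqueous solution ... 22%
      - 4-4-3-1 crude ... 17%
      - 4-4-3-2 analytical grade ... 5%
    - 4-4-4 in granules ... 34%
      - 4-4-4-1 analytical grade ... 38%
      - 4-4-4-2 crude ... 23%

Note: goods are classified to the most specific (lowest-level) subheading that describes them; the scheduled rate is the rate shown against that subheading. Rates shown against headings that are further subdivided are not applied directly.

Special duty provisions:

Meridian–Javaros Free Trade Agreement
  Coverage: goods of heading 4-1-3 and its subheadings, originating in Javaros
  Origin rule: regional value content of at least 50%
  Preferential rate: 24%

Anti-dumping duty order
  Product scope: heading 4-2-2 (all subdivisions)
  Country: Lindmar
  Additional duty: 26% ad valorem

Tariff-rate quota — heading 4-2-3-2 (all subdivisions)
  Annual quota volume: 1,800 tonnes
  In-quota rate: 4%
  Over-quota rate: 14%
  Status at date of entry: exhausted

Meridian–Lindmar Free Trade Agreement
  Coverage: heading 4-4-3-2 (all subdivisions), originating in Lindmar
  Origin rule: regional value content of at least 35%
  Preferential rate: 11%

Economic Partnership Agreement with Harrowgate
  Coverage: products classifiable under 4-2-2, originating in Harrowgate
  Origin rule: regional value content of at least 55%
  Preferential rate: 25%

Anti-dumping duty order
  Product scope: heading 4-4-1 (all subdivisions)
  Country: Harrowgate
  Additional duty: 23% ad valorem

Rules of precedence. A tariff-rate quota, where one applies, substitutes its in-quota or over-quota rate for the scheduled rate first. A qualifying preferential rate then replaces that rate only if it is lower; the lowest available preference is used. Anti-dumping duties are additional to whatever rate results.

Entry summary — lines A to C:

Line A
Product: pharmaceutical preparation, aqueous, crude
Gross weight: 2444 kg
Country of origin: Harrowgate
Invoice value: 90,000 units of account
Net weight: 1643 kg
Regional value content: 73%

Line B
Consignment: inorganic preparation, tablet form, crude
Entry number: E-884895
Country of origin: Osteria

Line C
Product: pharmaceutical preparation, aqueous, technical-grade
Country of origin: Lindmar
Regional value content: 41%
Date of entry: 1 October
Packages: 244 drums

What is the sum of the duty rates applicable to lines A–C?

55%

Line A: pharmaceutical → 4-2; aqueous → 4-2-2; crude → 4-2-2-1. Scheduled 21%. Harrowgate agreement on 4-2-2: RVC ≥ 55% → 25% available; preference 25% not lower than 21% → no reduction. → 21%.
Line B: inorganic → 4-4; tablet form → 4-4-1; crude → 4-4-1-3. Scheduled 4%. No special measure applies. → 4%.
Line C: pharmaceutical → 4-2; aqueous → 4-2-2; technical-grade → 4-2-2-2. Scheduled 4%. Lindmar agreement on 4-4-3-2: 4-2-2-2 not covered; anti-dumping (Lindmar, 4-2-2): +26%; total 4% + 26% = 30%. → 30%.
Sum: 21% + 4% + 30% = 55%.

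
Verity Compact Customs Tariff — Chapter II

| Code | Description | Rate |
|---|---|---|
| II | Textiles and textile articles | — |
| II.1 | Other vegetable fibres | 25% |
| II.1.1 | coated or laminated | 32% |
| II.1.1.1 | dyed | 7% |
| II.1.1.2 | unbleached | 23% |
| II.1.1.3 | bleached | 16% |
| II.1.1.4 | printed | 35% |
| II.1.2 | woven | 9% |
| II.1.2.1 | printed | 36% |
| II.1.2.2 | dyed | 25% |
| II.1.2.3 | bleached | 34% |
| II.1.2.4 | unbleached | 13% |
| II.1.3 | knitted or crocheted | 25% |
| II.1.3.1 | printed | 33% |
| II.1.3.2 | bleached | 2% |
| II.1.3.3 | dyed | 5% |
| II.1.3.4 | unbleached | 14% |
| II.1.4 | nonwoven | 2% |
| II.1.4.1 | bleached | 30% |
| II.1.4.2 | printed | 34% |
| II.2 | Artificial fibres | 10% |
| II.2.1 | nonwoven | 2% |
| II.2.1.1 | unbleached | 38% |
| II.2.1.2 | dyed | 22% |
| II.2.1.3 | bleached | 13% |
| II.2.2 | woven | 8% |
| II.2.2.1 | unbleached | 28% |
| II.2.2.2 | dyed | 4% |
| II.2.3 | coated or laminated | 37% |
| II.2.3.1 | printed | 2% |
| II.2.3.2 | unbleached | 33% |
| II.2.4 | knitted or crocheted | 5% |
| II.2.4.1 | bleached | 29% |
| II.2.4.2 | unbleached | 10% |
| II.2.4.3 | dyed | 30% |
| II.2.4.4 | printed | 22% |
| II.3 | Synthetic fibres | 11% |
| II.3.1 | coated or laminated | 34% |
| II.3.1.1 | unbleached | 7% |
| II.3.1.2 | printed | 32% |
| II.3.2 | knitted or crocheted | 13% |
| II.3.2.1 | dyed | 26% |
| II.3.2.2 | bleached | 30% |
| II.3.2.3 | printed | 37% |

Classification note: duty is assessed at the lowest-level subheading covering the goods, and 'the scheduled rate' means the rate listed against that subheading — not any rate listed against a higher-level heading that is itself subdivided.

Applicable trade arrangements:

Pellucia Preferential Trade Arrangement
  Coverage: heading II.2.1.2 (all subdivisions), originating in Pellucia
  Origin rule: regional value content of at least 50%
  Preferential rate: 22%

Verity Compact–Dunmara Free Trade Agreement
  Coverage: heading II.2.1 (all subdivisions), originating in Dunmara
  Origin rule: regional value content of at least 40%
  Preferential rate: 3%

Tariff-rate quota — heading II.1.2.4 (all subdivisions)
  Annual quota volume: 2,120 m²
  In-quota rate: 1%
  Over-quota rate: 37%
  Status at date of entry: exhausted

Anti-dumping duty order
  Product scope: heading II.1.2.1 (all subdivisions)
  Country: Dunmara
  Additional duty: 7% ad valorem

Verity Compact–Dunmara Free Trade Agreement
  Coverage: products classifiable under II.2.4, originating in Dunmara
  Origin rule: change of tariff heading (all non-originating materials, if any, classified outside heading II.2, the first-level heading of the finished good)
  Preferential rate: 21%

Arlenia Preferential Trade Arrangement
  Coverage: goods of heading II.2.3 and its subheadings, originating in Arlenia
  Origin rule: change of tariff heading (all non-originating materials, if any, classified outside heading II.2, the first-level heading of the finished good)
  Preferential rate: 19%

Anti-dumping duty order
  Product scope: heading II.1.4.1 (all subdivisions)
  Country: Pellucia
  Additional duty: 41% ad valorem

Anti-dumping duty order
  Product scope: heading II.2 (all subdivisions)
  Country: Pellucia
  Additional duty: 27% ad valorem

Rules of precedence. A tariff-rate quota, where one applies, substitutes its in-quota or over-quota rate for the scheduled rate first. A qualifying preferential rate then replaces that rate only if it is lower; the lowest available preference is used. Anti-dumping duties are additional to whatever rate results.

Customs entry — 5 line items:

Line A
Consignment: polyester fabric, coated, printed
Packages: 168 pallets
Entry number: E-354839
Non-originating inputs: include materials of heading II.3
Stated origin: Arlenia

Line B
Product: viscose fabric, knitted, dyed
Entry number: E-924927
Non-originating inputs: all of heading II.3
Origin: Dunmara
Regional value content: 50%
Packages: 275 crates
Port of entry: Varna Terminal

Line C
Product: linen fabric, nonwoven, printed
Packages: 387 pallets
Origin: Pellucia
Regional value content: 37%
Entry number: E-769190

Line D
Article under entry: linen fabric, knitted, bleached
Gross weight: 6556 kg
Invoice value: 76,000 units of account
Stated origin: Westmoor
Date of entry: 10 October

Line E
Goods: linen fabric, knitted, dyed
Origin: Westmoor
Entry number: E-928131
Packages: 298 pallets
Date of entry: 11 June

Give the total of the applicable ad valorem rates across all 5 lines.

94%

Line A: polyester → II.3; coated → II.3.1; printed → II.3.1.2. Scheduled 32%. Arlenia agreement on II.2.3: II.3.1.2 not covered. → 32%.
Line B: viscose → II.2; knitted → II.2.4; dyed → II.2.4.3. Scheduled 30%. Dunmara agreement on II.2.1: II.2.4.3 not covered; Dunmara agreement on II.2.4: CTH met → 21% available; preferential 21%. → 21%.
Line C: linen → II.1; nonwoven → II.1.4; printed → II.1.4.2. Scheduled 34%. Pellucia agreement on II.2.1.2: II.1.4.2 not covered. → 34%.
Line D: linen → II.1; knitted → II.1.3; bleached → II.1.3.2. Scheduled 2%. No special measure applies. → 2%.
Line E: linen → II.1; knitted → II.1.3; dyed → II.1.3.3. Scheduled 5%. No special measure applies. → 5%.
Sum: 32% + 21% + 34% + 2% + 5% = 94%.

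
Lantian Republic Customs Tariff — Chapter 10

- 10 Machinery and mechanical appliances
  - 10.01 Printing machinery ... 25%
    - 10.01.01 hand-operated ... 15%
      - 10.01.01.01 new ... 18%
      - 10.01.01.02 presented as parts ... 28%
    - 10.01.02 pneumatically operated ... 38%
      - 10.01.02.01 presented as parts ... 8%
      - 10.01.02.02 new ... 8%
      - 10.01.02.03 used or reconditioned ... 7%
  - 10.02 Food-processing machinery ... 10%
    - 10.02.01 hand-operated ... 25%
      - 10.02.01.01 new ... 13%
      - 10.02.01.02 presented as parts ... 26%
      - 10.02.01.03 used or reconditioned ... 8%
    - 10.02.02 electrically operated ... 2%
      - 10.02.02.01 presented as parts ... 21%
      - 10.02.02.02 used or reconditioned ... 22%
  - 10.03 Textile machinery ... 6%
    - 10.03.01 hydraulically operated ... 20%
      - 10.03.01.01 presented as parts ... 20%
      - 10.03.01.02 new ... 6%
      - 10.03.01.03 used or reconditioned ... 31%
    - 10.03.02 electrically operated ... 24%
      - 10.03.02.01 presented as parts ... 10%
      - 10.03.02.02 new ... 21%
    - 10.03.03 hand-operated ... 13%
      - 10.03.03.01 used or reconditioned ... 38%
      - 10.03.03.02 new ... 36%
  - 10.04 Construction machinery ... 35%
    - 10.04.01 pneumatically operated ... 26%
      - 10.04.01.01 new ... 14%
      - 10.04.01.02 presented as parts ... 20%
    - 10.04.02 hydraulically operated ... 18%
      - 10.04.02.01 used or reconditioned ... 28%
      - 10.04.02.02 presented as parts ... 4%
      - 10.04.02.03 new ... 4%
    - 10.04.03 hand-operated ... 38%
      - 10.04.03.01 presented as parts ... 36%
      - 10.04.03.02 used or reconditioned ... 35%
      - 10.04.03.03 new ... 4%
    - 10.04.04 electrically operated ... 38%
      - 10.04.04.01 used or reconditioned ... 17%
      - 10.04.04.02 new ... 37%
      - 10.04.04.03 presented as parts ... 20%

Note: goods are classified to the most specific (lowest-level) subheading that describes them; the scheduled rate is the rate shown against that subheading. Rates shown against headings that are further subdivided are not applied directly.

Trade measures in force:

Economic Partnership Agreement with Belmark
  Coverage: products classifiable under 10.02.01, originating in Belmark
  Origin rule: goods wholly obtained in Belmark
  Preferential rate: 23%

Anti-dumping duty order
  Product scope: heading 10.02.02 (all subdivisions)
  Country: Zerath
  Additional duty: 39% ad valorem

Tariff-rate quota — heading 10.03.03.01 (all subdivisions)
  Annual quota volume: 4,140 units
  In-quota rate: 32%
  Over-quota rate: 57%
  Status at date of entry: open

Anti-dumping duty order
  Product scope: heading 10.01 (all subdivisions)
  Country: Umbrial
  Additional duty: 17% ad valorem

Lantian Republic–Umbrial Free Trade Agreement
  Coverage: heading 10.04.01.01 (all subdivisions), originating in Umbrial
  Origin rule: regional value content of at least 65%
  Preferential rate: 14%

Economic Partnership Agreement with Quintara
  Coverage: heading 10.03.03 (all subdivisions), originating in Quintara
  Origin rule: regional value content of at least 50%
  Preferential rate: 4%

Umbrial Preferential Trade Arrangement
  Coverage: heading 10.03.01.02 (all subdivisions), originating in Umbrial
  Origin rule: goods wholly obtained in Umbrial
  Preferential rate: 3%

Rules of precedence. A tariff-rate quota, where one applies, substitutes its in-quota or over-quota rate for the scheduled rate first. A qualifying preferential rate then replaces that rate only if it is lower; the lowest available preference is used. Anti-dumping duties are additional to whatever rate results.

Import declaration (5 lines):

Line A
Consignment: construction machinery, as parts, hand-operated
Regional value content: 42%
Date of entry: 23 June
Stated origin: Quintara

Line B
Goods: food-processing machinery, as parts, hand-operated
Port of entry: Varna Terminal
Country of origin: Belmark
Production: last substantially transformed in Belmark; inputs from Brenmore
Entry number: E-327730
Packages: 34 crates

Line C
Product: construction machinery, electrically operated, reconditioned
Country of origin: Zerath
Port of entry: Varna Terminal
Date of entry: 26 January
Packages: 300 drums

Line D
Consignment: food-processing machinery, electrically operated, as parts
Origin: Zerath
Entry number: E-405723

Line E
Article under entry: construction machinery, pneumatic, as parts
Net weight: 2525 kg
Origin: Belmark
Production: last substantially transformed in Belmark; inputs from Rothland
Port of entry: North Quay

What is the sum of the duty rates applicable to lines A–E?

159%

Line A: construction → 10.04; hand-operated → 10.04.03; as parts → 10.04.03.01. Scheduled 36%. Quintara agreement on 10.03.03: 10.04.03.01 not covered. → 36%.
Line B: food-processing → 10.02; hand-operated → 10.02.01; as parts → 10.02.01.02. Scheduled 26%. Belmark agreement on 10.02.01: not wholly obtained. → 26%.
Line C: construction → 10.04; electrically operated → 10.04.04; reconditioned → 10.04.04.01. Scheduled 17%. No special measure applies. → 17%.
Line D: food-processing → 10.02; electrically operated → 10.02.02; as parts → 10.02.02.01. Scheduled 21%. anti-dumping (Zerath, 10.02.02): +39%; total 21% + 39% = 60%. → 60%.
Line E: construction → 10.04; pneumatic → 10.04.01; as parts → 10.04.01.02. Scheduled 20%. Belmark agreement on 10.02.01: 10.04.01.02 not covered. → 20%.
Sum: 36% + 26% + 17% + 60% + 20% = 159%.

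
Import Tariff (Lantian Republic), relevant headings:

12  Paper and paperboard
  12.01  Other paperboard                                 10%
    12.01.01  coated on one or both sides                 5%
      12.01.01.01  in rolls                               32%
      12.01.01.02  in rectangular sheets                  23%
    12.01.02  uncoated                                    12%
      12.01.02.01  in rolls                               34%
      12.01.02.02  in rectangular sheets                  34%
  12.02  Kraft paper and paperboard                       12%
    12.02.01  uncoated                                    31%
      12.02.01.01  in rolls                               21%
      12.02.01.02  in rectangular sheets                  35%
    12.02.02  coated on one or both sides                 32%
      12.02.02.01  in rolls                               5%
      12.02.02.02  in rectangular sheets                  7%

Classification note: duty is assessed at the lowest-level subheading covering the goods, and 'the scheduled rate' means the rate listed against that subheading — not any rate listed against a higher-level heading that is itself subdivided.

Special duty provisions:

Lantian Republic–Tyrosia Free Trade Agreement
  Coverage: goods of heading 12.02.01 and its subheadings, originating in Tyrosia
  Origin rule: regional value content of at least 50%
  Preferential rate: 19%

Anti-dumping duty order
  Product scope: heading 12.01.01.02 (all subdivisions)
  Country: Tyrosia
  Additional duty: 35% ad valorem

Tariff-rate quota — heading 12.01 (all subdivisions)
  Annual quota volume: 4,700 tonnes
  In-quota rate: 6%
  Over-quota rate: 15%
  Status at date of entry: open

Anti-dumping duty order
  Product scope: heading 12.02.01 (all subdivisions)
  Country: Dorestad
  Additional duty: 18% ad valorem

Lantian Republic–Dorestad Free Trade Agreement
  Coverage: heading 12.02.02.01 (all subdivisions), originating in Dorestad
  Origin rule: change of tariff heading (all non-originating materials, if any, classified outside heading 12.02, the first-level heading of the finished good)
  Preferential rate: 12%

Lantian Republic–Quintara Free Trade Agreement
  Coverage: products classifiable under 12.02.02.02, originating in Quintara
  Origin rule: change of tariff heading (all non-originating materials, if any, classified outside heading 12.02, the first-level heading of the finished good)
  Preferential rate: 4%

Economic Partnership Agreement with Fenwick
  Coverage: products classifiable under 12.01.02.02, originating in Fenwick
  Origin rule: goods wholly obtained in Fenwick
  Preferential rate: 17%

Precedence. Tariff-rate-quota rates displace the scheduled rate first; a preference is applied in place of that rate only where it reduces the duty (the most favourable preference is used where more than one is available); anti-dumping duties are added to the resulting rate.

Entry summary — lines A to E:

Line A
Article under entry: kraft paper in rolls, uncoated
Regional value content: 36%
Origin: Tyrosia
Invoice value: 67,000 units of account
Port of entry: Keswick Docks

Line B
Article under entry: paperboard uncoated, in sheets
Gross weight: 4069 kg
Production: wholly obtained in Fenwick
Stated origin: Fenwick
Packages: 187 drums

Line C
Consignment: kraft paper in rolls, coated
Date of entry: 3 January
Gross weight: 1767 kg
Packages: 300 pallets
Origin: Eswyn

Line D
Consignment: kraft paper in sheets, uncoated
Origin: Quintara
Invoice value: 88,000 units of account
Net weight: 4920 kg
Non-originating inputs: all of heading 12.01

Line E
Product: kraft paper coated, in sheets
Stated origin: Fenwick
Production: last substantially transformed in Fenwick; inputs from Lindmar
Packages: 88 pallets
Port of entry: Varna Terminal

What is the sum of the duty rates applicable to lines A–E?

74%

Line A: kraft paper → 12.02; uncoated → 12.02.01; in rolls → 12.02.01.01. Scheduled 21%. Tyrosia agreement on 12.02.01: RVC < 50%. → 21%.
Line B: paperboard → 12.01; uncoated → 12.01.02; in sheets → 12.01.02.02. Scheduled 34%. quota on 12.01 open → in-quota 6%; Fenwick agreement on 12.01.02.02: wholly obtained → 17% available; preference 17% not lower than 6% → no reduction. → 6%.
Line C: kraft paper → 12.02; coated → 12.02.02; in rolls → 12.02.02.01. Scheduled 5%. No special measure applies. → 5%.
Line D: kraft paper → 12.02; uncoated → 12.02.01; in sheets → 12.02.01.02. Scheduled 35%. Quintara agreement on 12.02.02.02: 12.02.01.02 not covered. → 35%.
Line E: kraft paper → 12.02; coated → 12.02.02; in sheets → 12.02.02.02. Scheduled 7%. Fenwick agreement on 12.01.02.02: 12.02.02.02 not covered. → 7%.
Sum: 21% + 6% + 5% + 35% + 7% = 74%.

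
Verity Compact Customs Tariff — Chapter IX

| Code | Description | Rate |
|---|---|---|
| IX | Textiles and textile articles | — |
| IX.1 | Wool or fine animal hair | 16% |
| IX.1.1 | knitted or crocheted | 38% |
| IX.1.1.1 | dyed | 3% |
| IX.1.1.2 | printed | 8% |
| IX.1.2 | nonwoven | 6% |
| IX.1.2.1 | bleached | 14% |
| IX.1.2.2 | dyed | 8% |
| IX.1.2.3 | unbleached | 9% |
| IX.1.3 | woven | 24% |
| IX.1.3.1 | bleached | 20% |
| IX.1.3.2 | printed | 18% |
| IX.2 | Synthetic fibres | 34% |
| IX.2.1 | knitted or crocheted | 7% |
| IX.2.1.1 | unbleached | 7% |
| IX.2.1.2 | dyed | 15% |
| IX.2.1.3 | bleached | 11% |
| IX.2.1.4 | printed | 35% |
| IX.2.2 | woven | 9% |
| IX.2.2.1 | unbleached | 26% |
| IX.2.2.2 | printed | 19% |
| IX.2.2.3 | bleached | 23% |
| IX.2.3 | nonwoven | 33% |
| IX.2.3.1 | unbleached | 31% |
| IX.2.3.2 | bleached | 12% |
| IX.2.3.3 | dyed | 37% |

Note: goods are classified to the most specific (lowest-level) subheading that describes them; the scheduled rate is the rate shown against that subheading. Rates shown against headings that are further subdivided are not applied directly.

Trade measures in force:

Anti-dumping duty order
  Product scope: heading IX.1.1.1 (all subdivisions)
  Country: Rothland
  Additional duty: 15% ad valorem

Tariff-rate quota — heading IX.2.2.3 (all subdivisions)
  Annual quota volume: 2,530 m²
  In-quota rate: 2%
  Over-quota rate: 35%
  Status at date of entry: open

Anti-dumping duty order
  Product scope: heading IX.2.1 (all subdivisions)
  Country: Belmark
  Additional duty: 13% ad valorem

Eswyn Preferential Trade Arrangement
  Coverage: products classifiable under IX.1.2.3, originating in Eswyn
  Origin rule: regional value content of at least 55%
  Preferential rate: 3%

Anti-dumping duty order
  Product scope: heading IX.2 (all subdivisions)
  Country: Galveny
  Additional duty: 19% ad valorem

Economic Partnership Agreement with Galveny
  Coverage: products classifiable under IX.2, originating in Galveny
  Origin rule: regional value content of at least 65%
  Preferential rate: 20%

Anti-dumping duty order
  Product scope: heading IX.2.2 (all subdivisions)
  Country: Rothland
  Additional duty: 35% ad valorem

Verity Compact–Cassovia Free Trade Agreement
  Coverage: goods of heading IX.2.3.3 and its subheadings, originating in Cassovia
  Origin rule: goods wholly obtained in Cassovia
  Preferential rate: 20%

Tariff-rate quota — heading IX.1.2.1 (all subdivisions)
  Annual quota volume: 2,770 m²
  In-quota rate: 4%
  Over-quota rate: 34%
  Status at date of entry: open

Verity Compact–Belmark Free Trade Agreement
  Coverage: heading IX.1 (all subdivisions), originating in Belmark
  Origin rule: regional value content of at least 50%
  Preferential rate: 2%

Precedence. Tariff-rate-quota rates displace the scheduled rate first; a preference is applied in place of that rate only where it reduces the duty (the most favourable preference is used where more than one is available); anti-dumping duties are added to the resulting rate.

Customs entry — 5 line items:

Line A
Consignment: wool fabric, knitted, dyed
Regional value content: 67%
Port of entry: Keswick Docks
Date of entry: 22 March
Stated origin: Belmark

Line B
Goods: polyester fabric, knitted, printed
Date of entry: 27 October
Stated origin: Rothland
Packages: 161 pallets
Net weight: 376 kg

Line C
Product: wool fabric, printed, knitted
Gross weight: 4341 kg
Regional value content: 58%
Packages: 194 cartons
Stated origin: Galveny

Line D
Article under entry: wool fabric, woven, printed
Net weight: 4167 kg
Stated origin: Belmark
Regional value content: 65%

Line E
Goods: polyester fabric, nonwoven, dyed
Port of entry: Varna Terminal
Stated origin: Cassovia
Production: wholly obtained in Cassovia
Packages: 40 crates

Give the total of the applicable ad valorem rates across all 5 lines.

Line A: wool → IX.1; knitted → IX.1.1; dyed → IX.1.1.1. Scheduled 3%. Belmark agreement on IX.1: RVC ≥ 50% → 2% available; preferential 2%. → 2%.
Line B: polyester → IX.2; knitted → IX.2.1; printed → IX.2.1.4. Scheduled 35%. No special measure applies. → 35%.
Line C: wool → IX.1; knitted → IX.1.1; printed → IX.1.1.2. Scheduled 8%. Galveny agreement on IX.2: IX.1.1.2 not covered. → 8%.
Line D: wool → IX.1; woven → IX.1.3; printed → IX.1.3.2. Scheduled 18%. Belmark agreement on IX.1: RVC ≥ 50% → 2% available; preferential 2%. → 2%.
Line E: polyester → IX.2; nonwoven → IX.2.3; dyed → IX.2.3.3. Scheduled 37%. Cassovia agreement on IX.2.3.3: wholly obtained → 20% available; preferential 20%. → 20%.
Sum: 2% + 35% + 8% + 2% + 20% = 67%.

67%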